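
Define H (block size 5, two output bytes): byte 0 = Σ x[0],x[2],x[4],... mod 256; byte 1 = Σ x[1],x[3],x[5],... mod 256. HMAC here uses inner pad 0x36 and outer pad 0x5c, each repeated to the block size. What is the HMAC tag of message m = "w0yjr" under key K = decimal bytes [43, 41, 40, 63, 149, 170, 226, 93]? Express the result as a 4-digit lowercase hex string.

Key decimal bytes [43, 41, 40, 63, 149, 170, 226, 93] = 2b 29 28 3f 95 aa e2 5d is 8 bytes > B = 5, so hash it first: H(key) = ca 6f, then zero-pad to 5 bytes: K' = ca 6f 00 00 00.
K' ⊕ ipad = fc 59 36 36 36.  K' ⊕ opad = 96 33 5c 5c 5c.
Inner input = (K'⊕ipad) ∥ m = fc 59 36 36 36 ∥ 77 30 79 6a 72.
Inner hash: even-index sum = 514 mod 256 = 2; odd-index sum = 497 mod 256 = 241 → 02 f1.
Outer input = (K'⊕opad) ∥ inner = 96 33 5c 5c 5c ∥ 02 f1.
Outer hash (tag): even-index sum = 575 mod 256 = 63; odd-index sum = 145 mod 256 = 145 → 3f 91.

3f91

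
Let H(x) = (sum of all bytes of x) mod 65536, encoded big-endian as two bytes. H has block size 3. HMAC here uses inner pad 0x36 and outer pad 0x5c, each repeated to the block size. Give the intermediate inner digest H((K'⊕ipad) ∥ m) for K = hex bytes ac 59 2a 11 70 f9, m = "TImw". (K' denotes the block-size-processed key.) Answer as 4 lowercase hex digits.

028a

Key hex bytes ac 59 2a 11 70 f9 is 6 bytes > B = 3, so hash it first: H(key) = 02 a9, then zero-pad to 3 bytes: K' = 02 a9 00.
K' ⊕ ipad = 34 9f 36.
Inner input = 34 9f 36 ∥ 54 49 6d 77.
Inner hash: sum = 52+159+54+84+73+109+119 = 650 → 02 8a.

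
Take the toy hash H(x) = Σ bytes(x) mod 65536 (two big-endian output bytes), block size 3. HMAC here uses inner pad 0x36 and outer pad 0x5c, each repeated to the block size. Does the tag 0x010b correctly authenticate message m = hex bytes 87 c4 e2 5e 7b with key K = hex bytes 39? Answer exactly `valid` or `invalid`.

Key hex bytes 39 is 1 byte ≤ B = 3; zero-pad to 3 bytes: K' = 39 00 00.
K' ⊕ ipad = 0f 36 36; K' ⊕ opad = 65 5c 5c.
Inner hash: sum = 15+54+54+135+196+226+94+123 = 897 → 03 81.
Outer hash (recomputed tag): sum = 101+92+92+3+129 = 417 → 01 a1.
Recomputed tag = 01a1; claimed = 010b → mismatch.

invalid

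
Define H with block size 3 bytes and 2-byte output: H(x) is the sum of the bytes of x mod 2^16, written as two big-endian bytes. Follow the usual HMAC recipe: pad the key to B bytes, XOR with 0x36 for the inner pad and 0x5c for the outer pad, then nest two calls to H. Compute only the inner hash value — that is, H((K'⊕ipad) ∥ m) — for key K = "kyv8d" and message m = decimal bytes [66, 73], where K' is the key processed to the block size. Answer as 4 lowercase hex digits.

Key "kyv8d" = 6b 79 76 38 64 is 5 bytes > B = 3, so hash it first: H(key) = 01 f6, then zero-pad to 3 bytes: K' = 01 f6 00.
K' ⊕ ipad = 37 c0 36.
Inner input = 37 c0 36 ∥ 42 49.
Inner hash: sum = 55+192+54+66+73 = 440 → 01 b8.

01b8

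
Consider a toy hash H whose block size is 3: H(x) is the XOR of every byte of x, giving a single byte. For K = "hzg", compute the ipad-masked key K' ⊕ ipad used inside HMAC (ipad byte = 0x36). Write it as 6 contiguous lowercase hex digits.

Key "hzg" = 68 7a 67 is exactly B = 3 bytes: K' = 68 7a 67.
XOR each byte with 0x36: 68⊕36=5e, 7a⊕36=4c, 67⊕36=51.

5e4c51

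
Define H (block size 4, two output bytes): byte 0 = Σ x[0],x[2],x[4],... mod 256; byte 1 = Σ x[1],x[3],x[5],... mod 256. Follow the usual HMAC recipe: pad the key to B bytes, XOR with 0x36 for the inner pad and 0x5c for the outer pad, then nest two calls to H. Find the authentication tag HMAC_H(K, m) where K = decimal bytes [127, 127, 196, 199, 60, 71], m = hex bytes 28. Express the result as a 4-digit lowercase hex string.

Key decimal bytes [127, 127, 196, 199, 60, 71] = 7f 7f c4 c7 3c 47 is 6 bytes > B = 4, so hash it first: H(key) = 7f 8d, then zero-pad to 4 bytes: K' = 7f 8d 00 00.
K' ⊕ ipad = 49 bb 36 36.  K' ⊕ opad = 23 d1 5c 5c.
Inner input = (K'⊕ipad) ∥ m = 49 bb 36 36 ∥ 28.
Inner hash: even-index sum = 167 mod 256 = 167; odd-index sum = 241 mod 256 = 241 → a7 f1.
Outer input = (K'⊕opad) ∥ inner = 23 d1 5c 5c ∥ a7 f1.
Outer hash (tag): even-index sum = 294 mod 256 = 38; odd-index sum = 542 mod 256 = 30 → 26 1e.

261e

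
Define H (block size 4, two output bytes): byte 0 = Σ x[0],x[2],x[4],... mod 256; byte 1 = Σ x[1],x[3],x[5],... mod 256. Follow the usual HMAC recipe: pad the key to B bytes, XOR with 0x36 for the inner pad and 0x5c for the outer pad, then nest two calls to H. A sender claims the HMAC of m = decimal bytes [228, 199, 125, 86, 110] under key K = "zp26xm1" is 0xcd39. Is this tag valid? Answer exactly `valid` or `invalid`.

invalid

Key "zp26xm1" = 7a 70 32 36 78 6d 31 is 7 bytes > B = 4, so hash it first: H(key) = 55 13, then zero-pad to 4 bytes: K' = 55 13 00 00.
K' ⊕ ipad = 63 25 36 36; K' ⊕ opad = 09 4f 5c 5c.
Inner hash: even-index sum = 616 mod 256 = 104; odd-index sum = 376 mod 256 = 120 → 68 78.
Outer hash (recomputed tag): even-index sum = 205 mod 256 = 205; odd-index sum = 291 mod 256 = 35 → cd 23.
Recomputed tag = cd23; claimed = cd39 → mismatch.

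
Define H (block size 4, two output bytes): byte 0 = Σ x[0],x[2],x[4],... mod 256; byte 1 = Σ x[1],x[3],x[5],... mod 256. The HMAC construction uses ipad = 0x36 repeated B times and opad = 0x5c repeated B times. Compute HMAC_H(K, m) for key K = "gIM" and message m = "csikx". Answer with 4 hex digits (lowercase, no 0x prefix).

Key "gIM" = 67 49 4d is 3 bytes ≤ B = 4; zero-pad to 4 bytes: K' = 67 49 4d 00.
K' ⊕ ipad = 51 7f 7b 36.  K' ⊕ opad = 3b 15 11 5c.
Inner input = (K'⊕ipad) ∥ m = 51 7f 7b 36 ∥ 63 73 69 6b 78.
Inner hash: even-index sum = 528 mod 256 = 16; odd-index sum = 403 mod 256 = 147 → 10 93.
Outer input = (K'⊕opad) ∥ inner = 3b 15 11 5c ∥ 10 93.
Outer hash (tag): even-index sum = 92 mod 256 = 92; odd-index sum = 260 mod 256 = 4 → 5c 04.

5c04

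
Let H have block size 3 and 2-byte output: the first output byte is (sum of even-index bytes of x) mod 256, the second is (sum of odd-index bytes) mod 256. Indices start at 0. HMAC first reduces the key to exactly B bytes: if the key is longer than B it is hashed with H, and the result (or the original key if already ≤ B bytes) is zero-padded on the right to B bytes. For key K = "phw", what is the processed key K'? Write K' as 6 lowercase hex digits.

706877

Key "phw" = 70 68 77 is exactly B = 3 bytes: K' = 70 68 77.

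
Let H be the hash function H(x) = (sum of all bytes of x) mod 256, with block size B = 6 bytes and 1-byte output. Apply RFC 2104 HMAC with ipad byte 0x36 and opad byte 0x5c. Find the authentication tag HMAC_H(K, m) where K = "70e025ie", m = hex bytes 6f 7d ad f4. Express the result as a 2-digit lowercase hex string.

db

Key "70e025ie" = 37 30 65 30 32 35 69 65 is 8 bytes > B = 6, so hash it first: H(key) = 31, then zero-pad to 6 bytes: K' = 31 00 00 00 00 00.
K' ⊕ ipad = 07 36 36 36 36 36.  K' ⊕ opad = 6d 5c 5c 5c 5c 5c.
Inner input = (K'⊕ipad) ∥ m = 07 36 36 36 36 36 ∥ 6f 7d ad f4.
Inner hash: sum = 7+54+54+54+54+54+111+125+173+244 = 930; mod 256 = 162 → a2.
Outer input = (K'⊕opad) ∥ inner = 6d 5c 5c 5c 5c 5c ∥ a2.
Outer hash (tag): sum = 109+92+92+92+92+92+162 = 731; mod 256 = 219 → db.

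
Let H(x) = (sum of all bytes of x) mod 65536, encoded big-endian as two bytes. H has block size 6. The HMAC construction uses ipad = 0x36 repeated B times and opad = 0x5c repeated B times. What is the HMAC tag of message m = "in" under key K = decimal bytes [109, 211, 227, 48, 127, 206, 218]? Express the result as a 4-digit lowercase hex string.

021d

Key decimal bytes [109, 211, 227, 48, 127, 206, 218] = 6d d3 e3 30 7f ce da is 7 bytes > B = 6, so hash it first: H(key) = 04 7a, then zero-pad to 6 bytes: K' = 04 7a 00 00 00 00.
K' ⊕ ipad = 32 4c 36 36 36 36.  K' ⊕ opad = 58 26 5c 5c 5c 5c.
Inner input = (K'⊕ipad) ∥ m = 32 4c 36 36 36 36 ∥ 69 6e.
Inner hash: sum = 50+76+54+54+54+54+105+110 = 557 → 02 2d.
Outer input = (K'⊕opad) ∥ inner = 58 26 5c 5c 5c 5c ∥ 02 2d.
Outer hash (tag): sum = 88+38+92+92+92+92+2+45 = 541 → 02 1d.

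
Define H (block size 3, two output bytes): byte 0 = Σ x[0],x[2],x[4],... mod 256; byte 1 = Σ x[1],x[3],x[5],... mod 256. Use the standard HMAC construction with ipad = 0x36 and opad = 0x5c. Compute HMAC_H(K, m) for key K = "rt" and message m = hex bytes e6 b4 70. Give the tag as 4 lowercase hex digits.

2256

Key "rt" = 72 74 is 2 bytes ≤ B = 3; zero-pad to 3 bytes: K' = 72 74 00.
K' ⊕ ipad = 44 42 36.  K' ⊕ opad = 2e 28 5c.
Inner input = (K'⊕ipad) ∥ m = 44 42 36 ∥ e6 b4 70.
Inner hash: even-index sum = 302 mod 256 = 46; odd-index sum = 408 mod 256 = 152 → 2e 98.
Outer input = (K'⊕opad) ∥ inner = 2e 28 5c ∥ 2e 98.
Outer hash (tag): even-index sum = 290 mod 256 = 34; odd-index sum = 86 mod 256 = 86 → 22 56.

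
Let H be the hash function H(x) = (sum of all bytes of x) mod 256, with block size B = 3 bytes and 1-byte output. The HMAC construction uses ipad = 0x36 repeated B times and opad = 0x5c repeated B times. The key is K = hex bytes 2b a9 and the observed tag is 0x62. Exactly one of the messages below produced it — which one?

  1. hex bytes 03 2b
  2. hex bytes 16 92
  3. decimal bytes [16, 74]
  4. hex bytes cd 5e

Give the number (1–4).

2

Key hex bytes 2b a9 is 2 bytes ≤ B = 3; zero-pad to 3 bytes: K' = 2b a9 00.
K' ⊕ ipad = 1d 9f 36; K' ⊕ opad = 77 f5 5c.
m1: inner = H(1d 9f 36 03 2b) = 20; tag = H(77 f5 5c 20) = e8
m2: inner = H(1d 9f 36 16 92) = 9a; tag = H(77 f5 5c 9a) = 62 ← matches
m3: inner = H(1d 9f 36 10 4a) = 4c; tag = H(77 f5 5c 4c) = 14
m4: inner = H(1d 9f 36 cd 5e) = 1d; tag = H(77 f5 5c 1d) = e5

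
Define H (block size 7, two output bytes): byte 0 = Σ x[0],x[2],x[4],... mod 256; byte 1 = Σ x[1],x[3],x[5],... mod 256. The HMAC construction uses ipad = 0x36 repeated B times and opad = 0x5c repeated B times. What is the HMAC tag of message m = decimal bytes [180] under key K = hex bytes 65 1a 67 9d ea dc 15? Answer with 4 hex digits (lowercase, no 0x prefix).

Key hex bytes 65 1a 67 9d ea dc 15 is exactly B = 7 bytes: K' = 65 1a 67 9d ea dc 15.
K' ⊕ ipad = 53 2c 51 ab dc ea 23.  K' ⊕ opad = 39 46 3b c1 b6 80 49.
Inner input = (K'⊕ipad) ∥ m = 53 2c 51 ab dc ea 23 ∥ b4.
Inner hash: even-index sum = 419 mod 256 = 163; odd-index sum = 629 mod 256 = 117 → a3 75.
Outer input = (K'⊕opad) ∥ inner = 39 46 3b c1 b6 80 49 ∥ a3 75.
Outer hash (tag): even-index sum = 488 mod 256 = 232; odd-index sum = 554 mod 256 = 42 → e8 2a.

e82a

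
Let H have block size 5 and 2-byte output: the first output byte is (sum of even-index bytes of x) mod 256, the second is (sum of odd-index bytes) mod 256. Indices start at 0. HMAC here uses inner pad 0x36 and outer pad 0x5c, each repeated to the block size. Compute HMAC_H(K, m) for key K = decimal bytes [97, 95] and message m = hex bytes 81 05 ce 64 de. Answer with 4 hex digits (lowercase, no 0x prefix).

Key decimal bytes [97, 95] = 61 5f is 2 bytes ≤ B = 5; zero-pad to 5 bytes: K' = 61 5f 00 00 00.
K' ⊕ ipad = 57 69 36 36 36.  K' ⊕ opad = 3d 03 5c 5c 5c.
Inner input = (K'⊕ipad) ∥ m = 57 69 36 36 36 ∥ 81 05 ce 64 de.
Inner hash: even-index sum = 300 mod 256 = 44; odd-index sum = 716 mod 256 = 204 → 2c cc.
Outer input = (K'⊕opad) ∥ inner = 3d 03 5c 5c 5c ∥ 2c cc.
Outer hash (tag): even-index sum = 449 mod 256 = 193; odd-index sum = 139 mod 256 = 139 → c1 8b.

c18b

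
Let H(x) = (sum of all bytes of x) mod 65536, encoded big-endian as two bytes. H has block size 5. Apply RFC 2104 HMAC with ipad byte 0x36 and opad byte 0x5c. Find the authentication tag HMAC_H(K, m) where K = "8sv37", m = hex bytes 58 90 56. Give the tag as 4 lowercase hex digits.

026f

Key "8sv37" = 38 73 76 33 37 is exactly B = 5 bytes: K' = 38 73 76 33 37.
K' ⊕ ipad = 0e 45 40 05 01.  K' ⊕ opad = 64 2f 2a 6f 6b.
Inner input = (K'⊕ipad) ∥ m = 0e 45 40 05 01 ∥ 58 90 56.
Inner hash: sum = 14+69+64+5+1+88+144+86 = 471 → 01 d7.
Outer input = (K'⊕opad) ∥ inner = 64 2f 2a 6f 6b ∥ 01 d7.
Outer hash (tag): sum = 100+47+42+111+107+1+215 = 623 → 02 6f.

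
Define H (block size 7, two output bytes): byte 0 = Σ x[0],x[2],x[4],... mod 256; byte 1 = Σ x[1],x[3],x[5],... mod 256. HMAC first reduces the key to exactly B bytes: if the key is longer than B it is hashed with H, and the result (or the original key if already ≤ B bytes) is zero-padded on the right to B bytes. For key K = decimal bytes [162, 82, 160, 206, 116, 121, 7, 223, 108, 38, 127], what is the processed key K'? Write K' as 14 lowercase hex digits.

a89e0000000000

|K| = 11 > B = 7, so first hash the key.
H(K): even-index sum = 680 mod 256 = 168; odd-index sum = 670 mod 256 = 158 → a8 9e.
Zero-pad H(K) = a8 9e to 7 bytes: K' = a8 9e 00 00 00 00 00.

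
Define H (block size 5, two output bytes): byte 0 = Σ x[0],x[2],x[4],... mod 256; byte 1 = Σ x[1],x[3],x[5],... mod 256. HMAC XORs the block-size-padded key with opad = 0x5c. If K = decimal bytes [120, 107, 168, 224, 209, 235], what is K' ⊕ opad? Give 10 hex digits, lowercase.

ad6a5c5c5c

Key decimal bytes [120, 107, 168, 224, 209, 235] = 78 6b a8 e0 d1 eb is 6 bytes > B = 5, so hash it first: H(key) = f1 36, then zero-pad to 5 bytes: K' = f1 36 00 00 00.
XOR each byte with 0x5c: f1⊕5c=ad, 36⊕5c=6a, 00⊕5c=5c, 00⊕5c=5c, 00⊕5c=5c.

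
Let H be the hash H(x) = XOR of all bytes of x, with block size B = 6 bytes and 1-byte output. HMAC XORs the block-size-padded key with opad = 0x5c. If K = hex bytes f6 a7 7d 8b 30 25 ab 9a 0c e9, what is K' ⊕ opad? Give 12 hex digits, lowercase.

Key hex bytes f6 a7 7d 8b 30 25 ab 9a 0c e9 is 10 bytes > B = 6, so hash it first: H(key) = 66, then zero-pad to 6 bytes: K' = 66 00 00 00 00 00.
XOR each byte with 0x5c: 66⊕5c=3a, 00⊕5c=5c, 00⊕5c=5c, 00⊕5c=5c, 00⊕5c=5c, 00⊕5c=5c.

3a5c5c5c5c5c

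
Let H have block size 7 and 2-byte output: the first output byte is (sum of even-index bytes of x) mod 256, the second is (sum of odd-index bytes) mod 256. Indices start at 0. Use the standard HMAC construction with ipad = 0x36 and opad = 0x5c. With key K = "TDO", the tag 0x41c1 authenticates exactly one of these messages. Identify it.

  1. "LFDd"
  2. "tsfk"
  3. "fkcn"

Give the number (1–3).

Key "TDO" = 54 44 4f is 3 bytes ≤ B = 7; zero-pad to 7 bytes: K' = 54 44 4f 00 00 00 00.
K' ⊕ ipad = 62 72 79 36 36 36 36; K' ⊕ opad = 08 18 13 5c 5c 5c 5c.
m1: inner = H(62 72 79 36 36 36 36 4c 46 44 64) = f1 6e; tag = H(08 18 13 5c 5c 5c 5c f1 6e) = 41c1 ← matches
m2: inner = H(62 72 79 36 36 36 36 74 73 66 6b) = 25 b8; tag = H(08 18 13 5c 5c 5c 5c 25 b8) = 8bf5
m3: inner = H(62 72 79 36 36 36 36 66 6b 63 6e) = 20 a7; tag = H(08 18 13 5c 5c 5c 5c 20 a7) = 7af0

1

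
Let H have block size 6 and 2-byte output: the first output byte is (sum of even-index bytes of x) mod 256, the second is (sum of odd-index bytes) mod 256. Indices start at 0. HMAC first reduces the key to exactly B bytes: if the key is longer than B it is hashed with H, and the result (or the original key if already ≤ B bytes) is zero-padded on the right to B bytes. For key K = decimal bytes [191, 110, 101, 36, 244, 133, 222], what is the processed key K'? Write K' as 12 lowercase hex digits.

f61700000000

|K| = 7 > B = 6, so first hash the key.
H(K): even-index sum = 758 mod 256 = 246; odd-index sum = 279 mod 256 = 23 → f6 17.
Zero-pad H(K) = f6 17 to 6 bytes: K' = f6 17 00 00 00 00.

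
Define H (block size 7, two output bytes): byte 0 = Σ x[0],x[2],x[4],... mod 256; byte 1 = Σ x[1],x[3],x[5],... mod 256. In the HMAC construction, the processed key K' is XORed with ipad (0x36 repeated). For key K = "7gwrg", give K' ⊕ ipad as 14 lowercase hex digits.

01514144513636

Key "7gwrg" = 37 67 77 72 67 is 5 bytes ≤ B = 7; zero-pad to 7 bytes: K' = 37 67 77 72 67 00 00.
XOR each byte with 0x36: 37⊕36=01, 67⊕36=51, 77⊕36=41, 72⊕36=44, 67⊕36=51, 00⊕36=36, 00⊕36=36.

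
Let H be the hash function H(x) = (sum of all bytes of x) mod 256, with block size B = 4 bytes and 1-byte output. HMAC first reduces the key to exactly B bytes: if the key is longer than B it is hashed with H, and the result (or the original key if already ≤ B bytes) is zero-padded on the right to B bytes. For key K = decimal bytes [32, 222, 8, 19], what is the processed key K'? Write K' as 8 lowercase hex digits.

Key decimal bytes [32, 222, 8, 19] = 20 de 08 13 is exactly B = 4 bytes: K' = 20 de 08 13.

20de0813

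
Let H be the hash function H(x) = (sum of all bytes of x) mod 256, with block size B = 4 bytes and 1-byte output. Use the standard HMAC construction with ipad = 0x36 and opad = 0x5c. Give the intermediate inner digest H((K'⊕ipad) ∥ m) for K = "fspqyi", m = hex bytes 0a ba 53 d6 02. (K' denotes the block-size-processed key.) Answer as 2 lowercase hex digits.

Key "fspqyi" = 66 73 70 71 79 69 is 6 bytes > B = 4, so hash it first: H(key) = 9c, then zero-pad to 4 bytes: K' = 9c 00 00 00.
K' ⊕ ipad = aa 36 36 36.
Inner input = aa 36 36 36 ∥ 0a ba 53 d6 02.
Inner hash: sum = 170+54+54+54+10+186+83+214+2 = 827; mod 256 = 59 → 3b.

3b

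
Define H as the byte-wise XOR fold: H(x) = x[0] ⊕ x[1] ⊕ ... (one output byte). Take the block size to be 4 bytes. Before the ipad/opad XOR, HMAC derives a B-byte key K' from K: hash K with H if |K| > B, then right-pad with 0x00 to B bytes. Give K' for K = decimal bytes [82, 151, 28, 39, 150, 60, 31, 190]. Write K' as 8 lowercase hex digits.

f5000000

|K| = 8 > B = 4, so first hash the key.
H(K): XOR 52⊕97⊕1c⊕27⊕96⊕3c⊕1f⊕be = f5.
Zero-pad H(K) = f5 to 4 bytes: K' = f5 00 00 00.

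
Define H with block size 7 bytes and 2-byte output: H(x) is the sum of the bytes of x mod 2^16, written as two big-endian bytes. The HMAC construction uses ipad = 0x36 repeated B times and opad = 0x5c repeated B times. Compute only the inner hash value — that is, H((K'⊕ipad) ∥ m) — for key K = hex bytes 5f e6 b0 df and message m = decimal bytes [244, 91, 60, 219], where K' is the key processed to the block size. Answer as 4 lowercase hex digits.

Key hex bytes 5f e6 b0 df is 4 bytes ≤ B = 7; zero-pad to 7 bytes: K' = 5f e6 b0 df 00 00 00.
K' ⊕ ipad = 69 d0 86 e9 36 36 36.
Inner input = 69 d0 86 e9 36 36 36 ∥ f4 5b 3c db.
Inner hash: sum = 105+208+134+233+54+54+54+244+91+60+219 = 1456 → 05 b0.

05b0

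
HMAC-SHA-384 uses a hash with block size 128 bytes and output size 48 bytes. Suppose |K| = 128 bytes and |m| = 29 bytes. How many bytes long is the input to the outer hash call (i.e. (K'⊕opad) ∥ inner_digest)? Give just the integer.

Key is 128 ≤ 128 bytes, zero-padded: |K'| = 128.
Outer input = (K'⊕opad) ∥ H(inner) → 128 + 48 = 176 bytes.

176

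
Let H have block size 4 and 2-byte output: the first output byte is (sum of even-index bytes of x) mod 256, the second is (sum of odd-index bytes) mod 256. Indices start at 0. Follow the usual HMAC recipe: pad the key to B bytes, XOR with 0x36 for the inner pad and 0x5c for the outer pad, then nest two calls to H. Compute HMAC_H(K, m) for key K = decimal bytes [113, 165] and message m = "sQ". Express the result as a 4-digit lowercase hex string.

796f

Key decimal bytes [113, 165] = 71 a5 is 2 bytes ≤ B = 4; zero-pad to 4 bytes: K' = 71 a5 00 00.
K' ⊕ ipad = 47 93 36 36.  K' ⊕ opad = 2d f9 5c 5c.
Inner input = (K'⊕ipad) ∥ m = 47 93 36 36 ∥ 73 51.
Inner hash: even-index sum = 240 mod 256 = 240; odd-index sum = 282 mod 256 = 26 → f0 1a.
Outer input = (K'⊕opad) ∥ inner = 2d f9 5c 5c ∥ f0 1a.
Outer hash (tag): even-index sum = 377 mod 256 = 121; odd-index sum = 367 mod 256 = 111 → 79 6f.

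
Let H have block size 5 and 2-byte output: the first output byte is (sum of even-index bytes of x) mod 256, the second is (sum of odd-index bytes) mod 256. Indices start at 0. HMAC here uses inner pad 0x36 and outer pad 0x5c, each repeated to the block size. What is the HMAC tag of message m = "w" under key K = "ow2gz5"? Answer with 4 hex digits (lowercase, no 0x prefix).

Key "ow2gz5" = 6f 77 32 67 7a 35 is 6 bytes > B = 5, so hash it first: H(key) = 1b 13, then zero-pad to 5 bytes: K' = 1b 13 00 00 00.
K' ⊕ ipad = 2d 25 36 36 36.  K' ⊕ opad = 47 4f 5c 5c 5c.
Inner input = (K'⊕ipad) ∥ m = 2d 25 36 36 36 ∥ 77.
Inner hash: even-index sum = 153 mod 256 = 153; odd-index sum = 210 mod 256 = 210 → 99 d2.
Outer input = (K'⊕opad) ∥ inner = 47 4f 5c 5c 5c ∥ 99 d2.
Outer hash (tag): even-index sum = 465 mod 256 = 209; odd-index sum = 324 mod 256 = 68 → d1 44.

d144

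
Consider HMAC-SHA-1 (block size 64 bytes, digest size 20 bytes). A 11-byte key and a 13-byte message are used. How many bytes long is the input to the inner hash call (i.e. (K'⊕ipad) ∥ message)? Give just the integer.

Key is 11 ≤ 64 bytes, zero-padded: |K'| = 64.
Inner input = (K'⊕ipad) ∥ m → 64 + 13 = 77 bytes.

77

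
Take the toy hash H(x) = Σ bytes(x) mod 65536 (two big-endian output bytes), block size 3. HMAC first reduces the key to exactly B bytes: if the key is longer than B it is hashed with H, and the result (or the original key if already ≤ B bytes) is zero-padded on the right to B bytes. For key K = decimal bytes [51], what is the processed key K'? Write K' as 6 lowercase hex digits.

Key decimal bytes [51] = 33 is 1 byte ≤ B = 3; zero-pad to 3 bytes: K' = 33 00 00.

330000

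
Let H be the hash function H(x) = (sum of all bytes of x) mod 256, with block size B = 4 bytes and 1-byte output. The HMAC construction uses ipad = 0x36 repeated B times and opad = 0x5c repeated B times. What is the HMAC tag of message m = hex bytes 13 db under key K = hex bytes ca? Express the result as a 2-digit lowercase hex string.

Key hex bytes ca is 1 byte ≤ B = 4; zero-pad to 4 bytes: K' = ca 00 00 00.
K' ⊕ ipad = fc 36 36 36.  K' ⊕ opad = 96 5c 5c 5c.
Inner input = (K'⊕ipad) ∥ m = fc 36 36 36 ∥ 13 db.
Inner hash: sum = 252+54+54+54+19+219 = 652; mod 256 = 140 → 8c.
Outer input = (K'⊕opad) ∥ inner = 96 5c 5c 5c ∥ 8c.
Outer hash (tag): sum = 150+92+92+92+140 = 566; mod 256 = 54 → 36.

36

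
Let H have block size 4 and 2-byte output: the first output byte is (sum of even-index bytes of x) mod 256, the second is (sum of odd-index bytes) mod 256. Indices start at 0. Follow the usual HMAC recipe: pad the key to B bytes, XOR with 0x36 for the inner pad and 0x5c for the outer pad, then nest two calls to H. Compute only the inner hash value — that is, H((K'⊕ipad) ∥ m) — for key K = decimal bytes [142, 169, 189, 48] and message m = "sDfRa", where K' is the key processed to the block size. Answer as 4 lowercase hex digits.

Key decimal bytes [142, 169, 189, 48] = 8e a9 bd 30 is exactly B = 4 bytes: K' = 8e a9 bd 30.
K' ⊕ ipad = b8 9f 8b 06.
Inner input = b8 9f 8b 06 ∥ 73 44 66 52 61.
Inner hash: even-index sum = 637 mod 256 = 125; odd-index sum = 315 mod 256 = 59 → 7d 3b.

7d3b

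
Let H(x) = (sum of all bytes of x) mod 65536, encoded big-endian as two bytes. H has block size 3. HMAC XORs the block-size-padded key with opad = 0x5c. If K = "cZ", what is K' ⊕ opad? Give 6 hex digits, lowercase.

Key "cZ" = 63 5a is 2 bytes ≤ B = 3; zero-pad to 3 bytes: K' = 63 5a 00.
XOR each byte with 0x5c: 63⊕5c=3f, 5a⊕5c=06, 00⊕5c=5c.

3f065c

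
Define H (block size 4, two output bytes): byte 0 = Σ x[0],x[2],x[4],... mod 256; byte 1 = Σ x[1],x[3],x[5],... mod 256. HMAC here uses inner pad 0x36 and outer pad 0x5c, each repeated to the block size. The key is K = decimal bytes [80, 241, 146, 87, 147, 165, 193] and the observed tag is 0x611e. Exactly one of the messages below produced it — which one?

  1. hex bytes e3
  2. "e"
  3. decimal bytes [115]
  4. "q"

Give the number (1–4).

Key decimal bytes [80, 241, 146, 87, 147, 165, 193] = 50 f1 92 57 93 a5 c1 is 7 bytes > B = 4, so hash it first: H(key) = 36 ed, then zero-pad to 4 bytes: K' = 36 ed 00 00.
K' ⊕ ipad = 00 db 36 36; K' ⊕ opad = 6a b1 5c 5c.
m1: inner = H(00 db 36 36 e3) = 19 11; tag = H(6a b1 5c 5c 19 11) = df1e
m2: inner = H(00 db 36 36 65) = 9b 11; tag = H(6a b1 5c 5c 9b 11) = 611e ← matches
m3: inner = H(00 db 36 36 73) = a9 11; tag = H(6a b1 5c 5c a9 11) = 6f1e
m4: inner = H(00 db 36 36 71) = a7 11; tag = H(6a b1 5c 5c a7 11) = 6d1e

2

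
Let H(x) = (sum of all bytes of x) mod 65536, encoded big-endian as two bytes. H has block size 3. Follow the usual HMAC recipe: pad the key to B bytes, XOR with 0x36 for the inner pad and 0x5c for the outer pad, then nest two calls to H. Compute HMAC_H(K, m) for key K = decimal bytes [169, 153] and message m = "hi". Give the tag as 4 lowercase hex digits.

Key decimal bytes [169, 153] = a9 99 is 2 bytes ≤ B = 3; zero-pad to 3 bytes: K' = a9 99 00.
K' ⊕ ipad = 9f af 36.  K' ⊕ opad = f5 c5 5c.
Inner input = (K'⊕ipad) ∥ m = 9f af 36 ∥ 68 69.
Inner hash: sum = 159+175+54+104+105 = 597 → 02 55.
Outer input = (K'⊕opad) ∥ inner = f5 c5 5c ∥ 02 55.
Outer hash (tag): sum = 245+197+92+2+85 = 621 → 02 6d.

026d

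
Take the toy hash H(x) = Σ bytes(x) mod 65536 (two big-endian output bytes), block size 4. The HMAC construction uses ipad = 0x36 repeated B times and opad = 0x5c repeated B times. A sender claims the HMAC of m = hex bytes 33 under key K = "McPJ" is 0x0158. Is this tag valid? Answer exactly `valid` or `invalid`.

valid

Key "McPJ" = 4d 63 50 4a is exactly B = 4 bytes: K' = 4d 63 50 4a.
K' ⊕ ipad = 7b 55 66 7c; K' ⊕ opad = 11 3f 0c 16.
Inner hash: sum = 123+85+102+124+51 = 485 → 01 e5.
Outer hash (recomputed tag): sum = 17+63+12+22+1+229 = 344 → 01 58.
Recomputed tag = 0158; claimed = 0158 → match.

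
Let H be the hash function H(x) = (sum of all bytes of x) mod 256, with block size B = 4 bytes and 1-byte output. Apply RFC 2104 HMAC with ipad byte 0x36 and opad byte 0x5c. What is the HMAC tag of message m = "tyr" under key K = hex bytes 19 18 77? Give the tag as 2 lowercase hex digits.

Key hex bytes 19 18 77 is 3 bytes ≤ B = 4; zero-pad to 4 bytes: K' = 19 18 77 00.
K' ⊕ ipad = 2f 2e 41 36.  K' ⊕ opad = 45 44 2b 5c.
Inner input = (K'⊕ipad) ∥ m = 2f 2e 41 36 ∥ 74 79 72.
Inner hash: sum = 47+46+65+54+116+121+114 = 563; mod 256 = 51 → 33.
Outer input = (K'⊕opad) ∥ inner = 45 44 2b 5c ∥ 33.
Outer hash (tag): sum = 69+68+43+92+51 = 323; mod 256 = 67 → 43.

43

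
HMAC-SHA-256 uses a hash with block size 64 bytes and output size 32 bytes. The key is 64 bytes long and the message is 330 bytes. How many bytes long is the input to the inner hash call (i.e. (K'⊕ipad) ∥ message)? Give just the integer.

394

Key is 64 ≤ 64 bytes, zero-padded: |K'| = 64.
Inner input = (K'⊕ipad) ∥ m → 64 + 330 = 394 bytes.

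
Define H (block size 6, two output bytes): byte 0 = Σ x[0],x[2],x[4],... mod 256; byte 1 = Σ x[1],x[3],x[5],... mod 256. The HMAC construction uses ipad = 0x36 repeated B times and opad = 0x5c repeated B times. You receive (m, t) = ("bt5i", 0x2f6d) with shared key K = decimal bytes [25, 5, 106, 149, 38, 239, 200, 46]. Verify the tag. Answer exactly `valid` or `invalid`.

valid

Key decimal bytes [25, 5, 106, 149, 38, 239, 200, 46] = 19 05 6a 95 26 ef c8 2e is 8 bytes > B = 6, so hash it first: H(key) = 71 b7, then zero-pad to 6 bytes: K' = 71 b7 00 00 00 00.
K' ⊕ ipad = 47 81 36 36 36 36; K' ⊕ opad = 2d eb 5c 5c 5c 5c.
Inner hash: even-index sum = 330 mod 256 = 74; odd-index sum = 458 mod 256 = 202 → 4a ca.
Outer hash (recomputed tag): even-index sum = 303 mod 256 = 47; odd-index sum = 621 mod 256 = 109 → 2f 6d.
Recomputed tag = 2f6d; claimed = 2f6d → match.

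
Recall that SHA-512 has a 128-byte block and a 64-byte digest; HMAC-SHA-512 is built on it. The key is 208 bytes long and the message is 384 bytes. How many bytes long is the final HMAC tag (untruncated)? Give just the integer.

The tag is one SHA-512 digest: 64 bytes.

64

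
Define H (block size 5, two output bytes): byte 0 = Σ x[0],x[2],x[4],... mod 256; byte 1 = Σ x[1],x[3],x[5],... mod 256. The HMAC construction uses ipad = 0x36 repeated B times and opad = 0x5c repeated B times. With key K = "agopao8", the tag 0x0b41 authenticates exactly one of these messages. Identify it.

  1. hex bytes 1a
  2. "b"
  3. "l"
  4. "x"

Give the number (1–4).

4

Key "agopao8" = 61 67 6f 70 61 6f 38 is 7 bytes > B = 5, so hash it first: H(key) = 69 46, then zero-pad to 5 bytes: K' = 69 46 00 00 00.
K' ⊕ ipad = 5f 70 36 36 36; K' ⊕ opad = 35 1a 5c 5c 5c.
m1: inner = H(5f 70 36 36 36 1a) = cb c0; tag = H(35 1a 5c 5c 5c cb c0) = ad41
m2: inner = H(5f 70 36 36 36 62) = cb 08; tag = H(35 1a 5c 5c 5c cb 08) = f541
m3: inner = H(5f 70 36 36 36 6c) = cb 12; tag = H(35 1a 5c 5c 5c cb 12) = ff41
m4: inner = H(5f 70 36 36 36 78) = cb 1e; tag = H(35 1a 5c 5c 5c cb 1e) = 0b41 ← matches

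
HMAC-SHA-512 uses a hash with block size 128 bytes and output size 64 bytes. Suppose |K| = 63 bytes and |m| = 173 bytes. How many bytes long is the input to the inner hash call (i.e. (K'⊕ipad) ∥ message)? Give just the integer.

Key is 63 ≤ 128 bytes, zero-padded: |K'| = 128.
Inner input = (K'⊕ipad) ∥ m → 128 + 173 = 301 bytes.

301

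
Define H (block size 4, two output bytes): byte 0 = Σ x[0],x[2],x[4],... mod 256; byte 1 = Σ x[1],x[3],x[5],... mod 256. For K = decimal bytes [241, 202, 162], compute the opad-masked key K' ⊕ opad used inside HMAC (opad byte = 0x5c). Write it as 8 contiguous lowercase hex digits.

Key decimal bytes [241, 202, 162] = f1 ca a2 is 3 bytes ≤ B = 4; zero-pad to 4 bytes: K' = f1 ca a2 00.
XOR each byte with 0x5c: f1⊕5c=ad, ca⊕5c=96, a2⊕5c=fe, 00⊕5c=5c.

ad96fe5c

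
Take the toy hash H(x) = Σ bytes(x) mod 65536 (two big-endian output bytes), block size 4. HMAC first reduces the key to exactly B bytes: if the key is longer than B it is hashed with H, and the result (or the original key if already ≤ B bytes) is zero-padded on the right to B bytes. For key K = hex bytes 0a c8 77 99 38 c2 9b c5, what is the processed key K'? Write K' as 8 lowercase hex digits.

043c0000

|K| = 8 > B = 4, so first hash the key.
H(K): sum = 10+200+119+153+56+194+155+197 = 1084 → 04 3c.
Zero-pad H(K) = 04 3c to 4 bytes: K' = 04 3c 00 00.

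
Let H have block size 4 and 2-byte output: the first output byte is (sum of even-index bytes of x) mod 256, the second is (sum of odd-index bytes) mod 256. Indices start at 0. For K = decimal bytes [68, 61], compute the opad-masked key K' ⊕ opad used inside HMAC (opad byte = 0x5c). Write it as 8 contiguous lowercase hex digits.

Key decimal bytes [68, 61] = 44 3d is 2 bytes ≤ B = 4; zero-pad to 4 bytes: K' = 44 3d 00 00.
XOR each byte with 0x5c: 44⊕5c=18, 3d⊕5c=61, 00⊕5c=5c, 00⊕5c=5c.

18615c5c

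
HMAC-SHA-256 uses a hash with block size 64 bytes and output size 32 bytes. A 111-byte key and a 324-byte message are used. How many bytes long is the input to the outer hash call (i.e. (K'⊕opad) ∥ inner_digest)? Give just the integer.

Key is 111 > 64 bytes, so it is hashed to 32 bytes then zero-padded to 64: |K'| = 64.
Outer input = (K'⊕opad) ∥ H(inner) → 64 + 32 = 96 bytes.

96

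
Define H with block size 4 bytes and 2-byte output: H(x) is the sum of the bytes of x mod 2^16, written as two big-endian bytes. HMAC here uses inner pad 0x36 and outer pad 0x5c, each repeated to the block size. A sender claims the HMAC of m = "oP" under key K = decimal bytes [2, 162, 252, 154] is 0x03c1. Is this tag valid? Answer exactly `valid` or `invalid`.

Key decimal bytes [2, 162, 252, 154] = 02 a2 fc 9a is exactly B = 4 bytes: K' = 02 a2 fc 9a.
K' ⊕ ipad = 34 94 ca ac; K' ⊕ opad = 5e fe a0 c6.
Inner hash: sum = 52+148+202+172+111+80 = 765 → 02 fd.
Outer hash (recomputed tag): sum = 94+254+160+198+2+253 = 961 → 03 c1.
Recomputed tag = 03c1; claimed = 03c1 → match.

valid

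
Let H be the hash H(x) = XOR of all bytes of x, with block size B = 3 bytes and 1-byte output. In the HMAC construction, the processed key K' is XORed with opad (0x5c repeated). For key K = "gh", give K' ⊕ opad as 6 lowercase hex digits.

3b345c

Key "gh" = 67 68 is 2 bytes ≤ B = 3; zero-pad to 3 bytes: K' = 67 68 00.
XOR each byte with 0x5c: 67⊕5c=3b, 68⊕5c=34, 00⊕5c=5c.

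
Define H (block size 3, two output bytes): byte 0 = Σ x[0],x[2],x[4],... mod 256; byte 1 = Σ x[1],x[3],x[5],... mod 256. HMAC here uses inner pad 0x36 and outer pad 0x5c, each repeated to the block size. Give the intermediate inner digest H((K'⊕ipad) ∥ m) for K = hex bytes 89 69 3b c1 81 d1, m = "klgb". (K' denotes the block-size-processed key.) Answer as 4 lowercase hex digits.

Key hex bytes 89 69 3b c1 81 d1 is 6 bytes > B = 3, so hash it first: H(key) = 45 fb, then zero-pad to 3 bytes: K' = 45 fb 00.
K' ⊕ ipad = 73 cd 36.
Inner input = 73 cd 36 ∥ 6b 6c 67 62.
Inner hash: even-index sum = 375 mod 256 = 119; odd-index sum = 415 mod 256 = 159 → 77 9f.

779f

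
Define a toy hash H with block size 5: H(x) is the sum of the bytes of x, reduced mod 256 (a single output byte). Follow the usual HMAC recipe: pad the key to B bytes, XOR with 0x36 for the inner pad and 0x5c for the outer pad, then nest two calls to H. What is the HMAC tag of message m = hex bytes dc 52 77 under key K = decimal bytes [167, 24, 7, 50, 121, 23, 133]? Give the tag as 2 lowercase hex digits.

79

Key decimal bytes [167, 24, 7, 50, 121, 23, 133] = a7 18 07 32 79 17 85 is 7 bytes > B = 5, so hash it first: H(key) = 0d, then zero-pad to 5 bytes: K' = 0d 00 00 00 00.
K' ⊕ ipad = 3b 36 36 36 36.  K' ⊕ opad = 51 5c 5c 5c 5c.
Inner input = (K'⊕ipad) ∥ m = 3b 36 36 36 36 ∥ dc 52 77.
Inner hash: sum = 59+54+54+54+54+220+82+119 = 696; mod 256 = 184 → b8.
Outer input = (K'⊕opad) ∥ inner = 51 5c 5c 5c 5c ∥ b8.
Outer hash (tag): sum = 81+92+92+92+92+184 = 633; mod 256 = 121 → 79.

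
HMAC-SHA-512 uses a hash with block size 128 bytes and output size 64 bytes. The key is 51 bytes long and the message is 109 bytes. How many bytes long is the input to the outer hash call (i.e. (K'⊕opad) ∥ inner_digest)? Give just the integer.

Key is 51 ≤ 128 bytes, zero-padded: |K'| = 128.
Outer input = (K'⊕opad) ∥ H(inner) → 128 + 64 = 192 bytes.

192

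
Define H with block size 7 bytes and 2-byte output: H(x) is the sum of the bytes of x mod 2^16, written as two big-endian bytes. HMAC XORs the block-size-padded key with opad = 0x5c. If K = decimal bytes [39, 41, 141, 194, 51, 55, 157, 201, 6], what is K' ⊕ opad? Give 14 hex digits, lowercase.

Key decimal bytes [39, 41, 141, 194, 51, 55, 157, 201, 6] = 27 29 8d c2 33 37 9d c9 06 is 9 bytes > B = 7, so hash it first: H(key) = 03 75, then zero-pad to 7 bytes: K' = 03 75 00 00 00 00 00.
XOR each byte with 0x5c: 03⊕5c=5f, 75⊕5c=29, 00⊕5c=5c, 00⊕5c=5c, 00⊕5c=5c, 00⊕5c=5c, 00⊕5c=5c.

5f295c5c5c5c5c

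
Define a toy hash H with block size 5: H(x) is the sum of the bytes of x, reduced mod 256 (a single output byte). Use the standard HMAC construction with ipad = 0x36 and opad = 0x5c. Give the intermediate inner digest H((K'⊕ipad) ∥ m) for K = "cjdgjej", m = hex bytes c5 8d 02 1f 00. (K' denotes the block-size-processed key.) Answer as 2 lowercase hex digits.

32

Key "cjdgjej" = 63 6a 64 67 6a 65 6a is 7 bytes > B = 5, so hash it first: H(key) = d1, then zero-pad to 5 bytes: K' = d1 00 00 00 00.
K' ⊕ ipad = e7 36 36 36 36.
Inner input = e7 36 36 36 36 ∥ c5 8d 02 1f 00.
Inner hash: sum = 231+54+54+54+54+197+141+2+31+0 = 818; mod 256 = 50 → 32.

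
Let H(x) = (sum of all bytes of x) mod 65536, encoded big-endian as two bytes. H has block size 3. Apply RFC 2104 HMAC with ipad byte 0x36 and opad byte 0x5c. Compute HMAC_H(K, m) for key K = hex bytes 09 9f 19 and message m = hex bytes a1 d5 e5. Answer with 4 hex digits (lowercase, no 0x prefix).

Key hex bytes 09 9f 19 is exactly B = 3 bytes: K' = 09 9f 19.
K' ⊕ ipad = 3f a9 2f.  K' ⊕ opad = 55 c3 45.
Inner input = (K'⊕ipad) ∥ m = 3f a9 2f ∥ a1 d5 e5.
Inner hash: sum = 63+169+47+161+213+229 = 882 → 03 72.
Outer input = (K'⊕opad) ∥ inner = 55 c3 45 ∥ 03 72.
Outer hash (tag): sum = 85+195+69+3+114 = 466 → 01 d2.

01d2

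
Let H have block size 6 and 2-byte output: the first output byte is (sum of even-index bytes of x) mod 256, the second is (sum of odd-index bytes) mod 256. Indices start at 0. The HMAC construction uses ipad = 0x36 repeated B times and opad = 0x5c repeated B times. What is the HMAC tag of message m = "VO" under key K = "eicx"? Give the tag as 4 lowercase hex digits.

08e7

Key "eicx" = 65 69 63 78 is 4 bytes ≤ B = 6; zero-pad to 6 bytes: K' = 65 69 63 78 00 00.
K' ⊕ ipad = 53 5f 55 4e 36 36.  K' ⊕ opad = 39 35 3f 24 5c 5c.
Inner input = (K'⊕ipad) ∥ m = 53 5f 55 4e 36 36 ∥ 56 4f.
Inner hash: even-index sum = 308 mod 256 = 52; odd-index sum = 306 mod 256 = 50 → 34 32.
Outer input = (K'⊕opad) ∥ inner = 39 35 3f 24 5c 5c ∥ 34 32.
Outer hash (tag): even-index sum = 264 mod 256 = 8; odd-index sum = 231 mod 256 = 231 → 08 e7.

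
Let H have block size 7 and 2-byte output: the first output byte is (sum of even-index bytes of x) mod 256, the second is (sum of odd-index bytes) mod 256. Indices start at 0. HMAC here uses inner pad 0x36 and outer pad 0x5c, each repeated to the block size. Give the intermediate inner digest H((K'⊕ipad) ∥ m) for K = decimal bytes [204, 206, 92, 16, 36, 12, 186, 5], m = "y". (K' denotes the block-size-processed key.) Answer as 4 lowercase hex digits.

d2be

Key decimal bytes [204, 206, 92, 16, 36, 12, 186, 5] = cc ce 5c 10 24 0c ba 05 is 8 bytes > B = 7, so hash it first: H(key) = 06 ef, then zero-pad to 7 bytes: K' = 06 ef 00 00 00 00 00.
K' ⊕ ipad = 30 d9 36 36 36 36 36.
Inner input = 30 d9 36 36 36 36 36 ∥ 79.
Inner hash: even-index sum = 210 mod 256 = 210; odd-index sum = 446 mod 256 = 190 → d2 be.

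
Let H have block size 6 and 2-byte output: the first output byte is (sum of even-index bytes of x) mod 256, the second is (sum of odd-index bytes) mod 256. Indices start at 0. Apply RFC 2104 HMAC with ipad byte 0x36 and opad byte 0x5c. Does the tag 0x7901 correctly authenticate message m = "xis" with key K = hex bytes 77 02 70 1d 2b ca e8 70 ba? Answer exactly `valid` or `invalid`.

Key hex bytes 77 02 70 1d 2b ca e8 70 ba is 9 bytes > B = 6, so hash it first: H(key) = b4 59, then zero-pad to 6 bytes: K' = b4 59 00 00 00 00.
K' ⊕ ipad = 82 6f 36 36 36 36; K' ⊕ opad = e8 05 5c 5c 5c 5c.
Inner hash: even-index sum = 473 mod 256 = 217; odd-index sum = 324 mod 256 = 68 → d9 44.
Outer hash (recomputed tag): even-index sum = 633 mod 256 = 121; odd-index sum = 257 mod 256 = 1 → 79 01.
Recomputed tag = 7901; claimed = 7901 → match.

valid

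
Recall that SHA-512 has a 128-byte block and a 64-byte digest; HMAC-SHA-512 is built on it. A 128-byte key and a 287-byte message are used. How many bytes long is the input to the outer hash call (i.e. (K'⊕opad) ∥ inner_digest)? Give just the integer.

Key is 128 ≤ 128 bytes, zero-padded: |K'| = 128.
Outer input = (K'⊕opad) ∥ H(inner) → 128 + 64 = 192 bytes.

192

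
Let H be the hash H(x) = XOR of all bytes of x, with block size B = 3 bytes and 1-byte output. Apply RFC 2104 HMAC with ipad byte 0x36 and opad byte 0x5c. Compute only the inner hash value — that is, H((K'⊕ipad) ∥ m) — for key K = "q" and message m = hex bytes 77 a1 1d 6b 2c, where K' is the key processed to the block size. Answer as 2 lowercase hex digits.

cb

Key "q" = 71 is 1 byte ≤ B = 3; zero-pad to 3 bytes: K' = 71 00 00.
K' ⊕ ipad = 47 36 36.
Inner input = 47 36 36 ∥ 77 a1 1d 6b 2c.
Inner hash: XOR 47⊕36⊕36⊕77⊕a1⊕1d⊕6b⊕2c = cb.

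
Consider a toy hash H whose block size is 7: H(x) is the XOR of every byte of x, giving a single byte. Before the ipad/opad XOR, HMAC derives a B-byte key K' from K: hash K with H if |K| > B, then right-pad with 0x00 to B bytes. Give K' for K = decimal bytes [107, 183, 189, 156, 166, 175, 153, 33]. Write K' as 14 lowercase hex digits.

|K| = 8 > B = 7, so first hash the key.
H(K): XOR 6b⊕b7⊕bd⊕9c⊕a6⊕af⊕99⊕21 = 4c.
Zero-pad H(K) = 4c to 7 bytes: K' = 4c 00 00 00 00 00 00.

4c000000000000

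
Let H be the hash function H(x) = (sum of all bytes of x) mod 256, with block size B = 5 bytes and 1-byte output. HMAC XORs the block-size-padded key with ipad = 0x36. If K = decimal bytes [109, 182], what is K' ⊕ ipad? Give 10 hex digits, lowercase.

Key decimal bytes [109, 182] = 6d b6 is 2 bytes ≤ B = 5; zero-pad to 5 bytes: K' = 6d b6 00 00 00.
XOR each byte with 0x36: 6d⊕36=5b, b6⊕36=80, 00⊕36=36, 00⊕36=36, 00⊕36=36.

5b80363636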